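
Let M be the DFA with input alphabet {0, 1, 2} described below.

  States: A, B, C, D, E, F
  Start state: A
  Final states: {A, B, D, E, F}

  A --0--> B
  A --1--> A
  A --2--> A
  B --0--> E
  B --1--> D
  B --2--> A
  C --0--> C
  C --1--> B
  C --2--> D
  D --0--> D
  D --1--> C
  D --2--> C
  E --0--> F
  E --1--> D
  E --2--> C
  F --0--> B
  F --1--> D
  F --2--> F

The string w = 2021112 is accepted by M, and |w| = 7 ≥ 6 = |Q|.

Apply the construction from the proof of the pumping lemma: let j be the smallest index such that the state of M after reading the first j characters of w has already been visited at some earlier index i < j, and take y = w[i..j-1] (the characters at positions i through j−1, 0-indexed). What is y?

Run of M on w = 2 0 2 1 1 1 2:
  step 0: A  (start)
  step 1: A  (read 2: A→A)   ← first repeat (A seen earlier)
  step 2: B  (read 0: A→B)
  step 3: A  (read 2: B→A)
  step 4: A  (read 1: A→A)
  step 5: A  (read 1: A→A)
  step 6: A  (read 1: A→A)
  step 7: A  (read 2: A→A)

So i = 0, j = 1, giving x = w[0:0] = ε, y = w[0:1] = 2, z = w[1:7] = 021112.
Check: |xy| = 1 ≤ 6 and |y| = 1 ≥ 1. Reading y takes M from A back to A, so every xyⁱz is accepted.

2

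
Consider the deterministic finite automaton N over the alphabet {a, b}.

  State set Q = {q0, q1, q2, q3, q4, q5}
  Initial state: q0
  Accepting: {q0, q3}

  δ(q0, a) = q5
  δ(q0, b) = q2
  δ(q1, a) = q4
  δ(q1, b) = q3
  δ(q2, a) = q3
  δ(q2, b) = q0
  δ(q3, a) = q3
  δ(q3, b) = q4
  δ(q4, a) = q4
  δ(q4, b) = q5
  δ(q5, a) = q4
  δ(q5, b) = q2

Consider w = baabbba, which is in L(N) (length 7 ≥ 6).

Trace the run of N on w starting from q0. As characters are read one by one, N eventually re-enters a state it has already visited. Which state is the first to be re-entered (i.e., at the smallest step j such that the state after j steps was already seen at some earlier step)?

q3

Run of N on w = b a a b b b a:
  step 0: q0  (start)
  step 1: q2  (read b: q0→q2)
  step 2: q3  (read a: q2→q3)
  step 3: q3  (read a: q3→q3)   ← first repeat (q3 seen earlier)
  step 4: q4  (read b: q3→q4)
  step 5: q5  (read b: q4→q5)
  step 6: q2  (read b: q5→q2)
  step 7: q3  (read a: q2→q3)

The earliest repeat is at step j = 3: N is in q3, which it already visited at step i = 2.
The DFA has 6 states, so the proof of the pumping lemma guarantees a repeated state among the first 6+1 visited; the segment between the two visits is the pumpable y.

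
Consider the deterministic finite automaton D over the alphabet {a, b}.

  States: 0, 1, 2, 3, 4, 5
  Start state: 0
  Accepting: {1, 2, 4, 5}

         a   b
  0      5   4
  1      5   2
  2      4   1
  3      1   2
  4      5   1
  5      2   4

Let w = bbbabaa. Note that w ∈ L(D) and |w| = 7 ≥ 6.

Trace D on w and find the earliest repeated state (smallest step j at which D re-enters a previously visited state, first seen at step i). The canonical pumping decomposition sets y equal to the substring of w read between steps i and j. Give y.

Run of D on w = b b b a b a a:
  step 0: 0  (start)
  step 1: 4  (read b: 0→4)
  step 2: 1  (read b: 4→1)
  step 3: 2  (read b: 1→2)
  step 4: 4  (read a: 2→4)   ← first repeat (4 seen earlier)
  step 5: 1  (read b: 4→1)
  step 6: 5  (read a: 1→5)
  step 7: 2  (read a: 5→2)

So i = 1, j = 4, giving x = w[0:1] = b, y = w[1:4] = bba, z = w[4:7] = baa.
Check: |xy| = 4 ≤ 6 and |y| = 3 ≥ 1. Reading y takes D from 4 back to 4, so every xyⁱz is accepted.

bba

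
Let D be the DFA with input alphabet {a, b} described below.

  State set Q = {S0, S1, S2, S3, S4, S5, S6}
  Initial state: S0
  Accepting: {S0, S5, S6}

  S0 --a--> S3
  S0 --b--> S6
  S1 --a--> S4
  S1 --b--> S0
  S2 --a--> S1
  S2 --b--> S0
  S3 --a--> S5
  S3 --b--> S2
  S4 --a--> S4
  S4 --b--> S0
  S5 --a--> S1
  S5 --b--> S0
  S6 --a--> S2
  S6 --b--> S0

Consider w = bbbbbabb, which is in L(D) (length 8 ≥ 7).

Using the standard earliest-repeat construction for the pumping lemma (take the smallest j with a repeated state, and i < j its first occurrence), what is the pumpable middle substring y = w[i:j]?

bb

Run of D on w = b b b b b a b b:
  step 0: S0  (start)
  step 1: S6  (read b: S0→S6)
  step 2: S0  (read b: S6→S0)   ← first repeat (S0 seen earlier)
  step 3: S6  (read b: S0→S6)
  step 4: S0  (read b: S6→S0)
  step 5: S6  (read b: S0→S6)
  step 6: S2  (read a: S6→S2)
  step 7: S0  (read b: S2→S0)
  step 8: S6  (read b: S0→S6)

So i = 0, j = 2, giving x = w[0:0] = ε, y = w[0:2] = bb, z = w[2:8] = bbbabb.
Check: |xy| = 2 ≤ 7 and |y| = 2 ≥ 1. Reading y takes D from S0 back to S0, so every xyⁱz is accepted.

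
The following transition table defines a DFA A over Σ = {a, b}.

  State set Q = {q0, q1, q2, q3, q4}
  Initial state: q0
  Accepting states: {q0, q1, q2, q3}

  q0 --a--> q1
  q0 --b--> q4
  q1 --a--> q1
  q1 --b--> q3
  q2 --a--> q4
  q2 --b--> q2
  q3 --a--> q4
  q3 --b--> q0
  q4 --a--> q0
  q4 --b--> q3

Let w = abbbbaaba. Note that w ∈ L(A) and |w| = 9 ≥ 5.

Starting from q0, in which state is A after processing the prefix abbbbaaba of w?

State sequence: q0 -a-> q1 -b-> q3 -b-> q0 -b-> q4 -b-> q3 -a-> q4 -a-> q0 -b-> q4 -a-> q0

After reading 9 characters, A is in state q0.

q0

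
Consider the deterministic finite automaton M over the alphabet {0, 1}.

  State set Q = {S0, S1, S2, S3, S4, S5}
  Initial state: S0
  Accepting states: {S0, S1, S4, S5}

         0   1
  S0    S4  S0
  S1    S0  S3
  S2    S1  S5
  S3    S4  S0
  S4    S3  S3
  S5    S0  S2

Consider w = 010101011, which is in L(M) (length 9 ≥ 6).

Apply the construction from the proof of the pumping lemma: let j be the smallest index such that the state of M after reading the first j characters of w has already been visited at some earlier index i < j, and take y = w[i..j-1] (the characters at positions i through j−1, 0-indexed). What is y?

10

State sequence: S0 -0-> S4 -1-> S3 -0-> S4 -1-> S3 -0-> S4 -1-> S3 -0-> S4 -1-> S3 -1-> S0
First repeat at step 3: S4 was already visited.

So i = 1, j = 3, giving x = w[0:1] = 0, y = w[1:3] = 10, z = w[3:9] = 101011.
Check: |xy| = 3 ≤ 6 and |y| = 2 ≥ 1. Reading y takes M from S4 back to S4, so every xyⁱz is accepted.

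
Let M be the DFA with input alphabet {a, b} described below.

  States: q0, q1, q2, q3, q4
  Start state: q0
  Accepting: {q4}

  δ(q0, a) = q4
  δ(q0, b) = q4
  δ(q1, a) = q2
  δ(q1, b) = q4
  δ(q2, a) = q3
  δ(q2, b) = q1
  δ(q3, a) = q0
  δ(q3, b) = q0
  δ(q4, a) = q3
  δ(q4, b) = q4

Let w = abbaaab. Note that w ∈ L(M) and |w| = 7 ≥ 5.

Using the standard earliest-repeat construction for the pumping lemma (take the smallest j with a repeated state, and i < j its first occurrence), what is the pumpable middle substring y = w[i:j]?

Run of M on w = a b b a a a b:
  step 0: q0  (start)
  step 1: q4  (read a: q0→q4)
  step 2: q4  (read b: q4→q4)   ← first repeat (q4 seen earlier)
  step 3: q4  (read b: q4→q4)
  step 4: q3  (read a: q4→q3)
  step 5: q0  (read a: q3→q0)
  step 6: q4  (read a: q0→q4)
  step 7: q4  (read b: q4→q4)

So i = 1, j = 2, giving x = w[0:1] = a, y = w[1:2] = b, z = w[2:7] = baaab.
Check: |xy| = 2 ≤ 5 and |y| = 1 ≥ 1. Reading y takes M from q4 back to q4, so every xyⁱz is accepted.
With |Q| = 5, pigeonhole forces a state repeat no later than step 5; the substring read between the first and second visits to that state can be pumped.

b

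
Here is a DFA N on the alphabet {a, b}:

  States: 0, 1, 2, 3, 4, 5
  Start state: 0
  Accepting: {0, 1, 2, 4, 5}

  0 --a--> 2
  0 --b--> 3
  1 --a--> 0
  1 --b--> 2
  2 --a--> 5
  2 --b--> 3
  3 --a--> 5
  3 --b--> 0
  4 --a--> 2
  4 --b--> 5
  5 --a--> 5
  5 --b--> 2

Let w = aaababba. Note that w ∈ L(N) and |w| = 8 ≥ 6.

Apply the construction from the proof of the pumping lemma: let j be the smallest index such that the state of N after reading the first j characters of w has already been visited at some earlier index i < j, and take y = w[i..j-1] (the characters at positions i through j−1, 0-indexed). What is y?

Run of N on w = a a a b a b b a:
  step 0: 0  (start)
  step 1: 2  (read a: 0→2)
  step 2: 5  (read a: 2→5)
  step 3: 5  (read a: 5→5)   ← first repeat (5 seen earlier)
  step 4: 2  (read b: 5→2)
  step 5: 5  (read a: 2→5)
  step 6: 2  (read b: 5→2)
  step 7: 3  (read b: 2→3)
  step 8: 5  (read a: 3→5)

So i = 2, j = 3, giving x = w[0:2] = aa, y = w[2:3] = a, z = w[3:8] = babba.
Check: |xy| = 3 ≤ 6 and |y| = 1 ≥ 1. Reading y takes N from 5 back to 5, so every xyⁱz is accepted.

a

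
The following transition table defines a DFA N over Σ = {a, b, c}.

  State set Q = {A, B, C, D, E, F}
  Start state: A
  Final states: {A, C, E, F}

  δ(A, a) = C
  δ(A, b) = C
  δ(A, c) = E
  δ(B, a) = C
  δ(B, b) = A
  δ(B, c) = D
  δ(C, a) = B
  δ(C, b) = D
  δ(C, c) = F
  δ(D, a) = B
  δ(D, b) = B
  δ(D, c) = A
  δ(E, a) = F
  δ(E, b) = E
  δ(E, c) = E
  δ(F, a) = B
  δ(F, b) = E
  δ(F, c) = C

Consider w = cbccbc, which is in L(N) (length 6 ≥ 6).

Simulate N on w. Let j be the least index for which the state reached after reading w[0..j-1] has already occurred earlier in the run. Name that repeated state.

E

Run of N on w = c b c c b c:
  step 0: A  (start)
  step 1: E  (read c: A→E)
  step 2: E  (read b: E→E)   ← first repeat (E seen earlier)
  step 3: E  (read c: E→E)
  step 4: E  (read c: E→E)
  step 5: E  (read b: E→E)
  step 6: E  (read c: E→E)

The earliest repeat is at step j = 2: N is in E, which it already visited at step i = 1.
The DFA has 6 states, so the proof of the pumping lemma guarantees a repeated state among the first 6+1 visited; the segment between the two visits is the pumpable y.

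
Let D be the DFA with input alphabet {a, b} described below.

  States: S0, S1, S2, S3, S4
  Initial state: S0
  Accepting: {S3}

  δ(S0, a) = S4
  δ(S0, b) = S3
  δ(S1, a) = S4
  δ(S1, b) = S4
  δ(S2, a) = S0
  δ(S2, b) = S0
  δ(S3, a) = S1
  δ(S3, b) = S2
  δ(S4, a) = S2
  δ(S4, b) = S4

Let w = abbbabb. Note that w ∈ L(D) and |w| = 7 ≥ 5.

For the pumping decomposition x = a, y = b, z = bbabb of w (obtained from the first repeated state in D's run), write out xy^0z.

abbabb

xy⁰z = xz = a·bbabb = abbabb.
Reading y = b takes D from S4 back to S4, so after x the machine is still in S4, and z then leads to the accepting state S3. Hence abbabb ∈ L(D).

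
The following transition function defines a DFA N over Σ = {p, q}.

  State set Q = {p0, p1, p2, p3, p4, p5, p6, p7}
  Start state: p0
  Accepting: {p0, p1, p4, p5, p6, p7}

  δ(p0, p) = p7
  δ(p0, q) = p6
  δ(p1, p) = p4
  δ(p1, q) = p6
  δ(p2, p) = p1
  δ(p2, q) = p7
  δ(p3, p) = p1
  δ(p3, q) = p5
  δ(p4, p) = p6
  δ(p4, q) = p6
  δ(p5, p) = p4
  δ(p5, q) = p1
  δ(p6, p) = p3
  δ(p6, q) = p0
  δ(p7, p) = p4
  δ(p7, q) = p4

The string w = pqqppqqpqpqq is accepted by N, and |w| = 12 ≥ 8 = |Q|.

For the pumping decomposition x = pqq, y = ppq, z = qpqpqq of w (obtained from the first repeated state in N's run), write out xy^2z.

pqqppqppqqpqpqq

xy^2z = pqq·ppq·ppq·qpqpqq = pqqppqppqqpqpqq.
Reading y = ppq takes N from p6 back to p6, so after x·y·y the machine is still in p6, and z then leads to the accepting state p6. Hence pqqppqppqqpqpqq ∈ L(N).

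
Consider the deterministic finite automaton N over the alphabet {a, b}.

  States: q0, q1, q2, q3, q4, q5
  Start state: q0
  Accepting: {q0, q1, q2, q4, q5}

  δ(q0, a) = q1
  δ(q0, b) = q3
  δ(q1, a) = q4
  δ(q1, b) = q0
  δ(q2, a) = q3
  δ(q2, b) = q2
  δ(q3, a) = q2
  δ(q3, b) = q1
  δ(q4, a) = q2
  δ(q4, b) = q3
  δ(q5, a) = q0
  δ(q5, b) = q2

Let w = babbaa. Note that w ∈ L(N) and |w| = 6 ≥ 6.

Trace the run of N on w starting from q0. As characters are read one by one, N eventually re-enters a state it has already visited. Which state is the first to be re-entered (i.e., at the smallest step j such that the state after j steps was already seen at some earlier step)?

Run of N on w = b a b b a a:
  step 0: q0  (start)
  step 1: q3  (read b: q0→q3)
  step 2: q2  (read a: q3→q2)
  step 3: q2  (read b: q2→q2)   ← first repeat (q2 seen earlier)
  step 4: q2  (read b: q2→q2)
  step 5: q3  (read a: q2→q3)
  step 6: q2  (read a: q3→q2)

The earliest repeat is at step j = 3: N is in q2, which it already visited at step i = 2.
The DFA has 6 states, so the proof of the pumping lemma guarantees a repeated state among the first 6+1 visited; the segment between the two visits is the pumpable y.

q2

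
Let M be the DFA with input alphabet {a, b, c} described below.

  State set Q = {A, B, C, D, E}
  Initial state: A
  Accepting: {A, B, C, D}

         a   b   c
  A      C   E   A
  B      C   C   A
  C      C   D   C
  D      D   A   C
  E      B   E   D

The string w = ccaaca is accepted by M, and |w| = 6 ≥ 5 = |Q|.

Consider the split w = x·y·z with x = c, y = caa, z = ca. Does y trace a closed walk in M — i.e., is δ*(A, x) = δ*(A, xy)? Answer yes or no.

no

Run of M on the first 4 characters of w = c c a a:
  step 0: A  (start)
  step 1: A  (read c: A→A)
  step 2: A  (read c: A→A)
  step 3: C  (read a: A→C)
  step 4: C  (read a: C→C)

After x (step 1): A. After xy (step 4): C.
They differ (A ≠ C), so y is not a cycle from the state after x; this split is not the one the pumping-lemma construction produces, and pumping y need not keep the string in L(M).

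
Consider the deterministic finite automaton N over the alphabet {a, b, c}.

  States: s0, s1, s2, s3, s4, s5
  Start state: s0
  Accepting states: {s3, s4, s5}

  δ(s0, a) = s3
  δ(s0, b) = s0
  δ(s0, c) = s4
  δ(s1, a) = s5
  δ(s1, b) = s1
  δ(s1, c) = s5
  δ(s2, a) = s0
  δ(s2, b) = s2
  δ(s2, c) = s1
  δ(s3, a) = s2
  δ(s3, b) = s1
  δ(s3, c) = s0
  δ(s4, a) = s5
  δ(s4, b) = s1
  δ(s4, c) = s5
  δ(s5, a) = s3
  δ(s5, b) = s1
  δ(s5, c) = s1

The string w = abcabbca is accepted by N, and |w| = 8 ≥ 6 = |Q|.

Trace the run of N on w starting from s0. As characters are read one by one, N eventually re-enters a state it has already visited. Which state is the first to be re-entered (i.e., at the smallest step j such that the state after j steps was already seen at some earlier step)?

s3

State sequence: s0 -a-> s3 -b-> s1 -c-> s5 -a-> s3 -b-> s1 -b-> s1 -c-> s5 -a-> s3
First repeat at step 4: s3 was already visited.

The earliest repeat is at step j = 4: N is in s3, which it already visited at step i = 1.
With |Q| = 6, pigeonhole forces a state repeat no later than step 6; the substring read between the first and second visits to that state can be pumped.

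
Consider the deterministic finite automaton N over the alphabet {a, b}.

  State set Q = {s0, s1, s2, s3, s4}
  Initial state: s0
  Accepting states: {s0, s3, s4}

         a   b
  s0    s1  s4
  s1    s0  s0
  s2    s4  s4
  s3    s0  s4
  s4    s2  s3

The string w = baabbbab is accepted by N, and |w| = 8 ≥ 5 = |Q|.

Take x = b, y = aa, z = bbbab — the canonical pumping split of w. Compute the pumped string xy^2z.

baaaabbbab

xy^2z = b·aa·aa·bbbab = baaaabbbab.
Reading y = aa takes N from s4 back to s4, so after x·y·y the machine is still in s4, and z then leads to the accepting state s4. Hence baaaabbbab ∈ L(N).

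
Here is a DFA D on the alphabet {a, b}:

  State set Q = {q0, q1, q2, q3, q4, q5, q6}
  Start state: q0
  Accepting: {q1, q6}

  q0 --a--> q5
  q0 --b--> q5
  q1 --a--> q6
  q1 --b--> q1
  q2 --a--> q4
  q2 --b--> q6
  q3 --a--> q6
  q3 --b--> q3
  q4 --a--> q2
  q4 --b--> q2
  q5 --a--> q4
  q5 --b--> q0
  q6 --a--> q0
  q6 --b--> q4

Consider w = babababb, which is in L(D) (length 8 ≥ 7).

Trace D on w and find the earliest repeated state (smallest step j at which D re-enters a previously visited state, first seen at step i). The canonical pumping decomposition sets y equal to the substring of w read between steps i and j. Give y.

State sequence: q0 -b-> q5 -a-> q4 -b-> q2 -a-> q4 -b-> q2 -a-> q4 -b-> q2 -b-> q6
First repeat at step 4: q4 was already visited.

So i = 2, j = 4, giving x = w[0:2] = ba, y = w[2:4] = ba, z = w[4:8] = babb.
Check: |xy| = 4 ≤ 7 and |y| = 2 ≥ 1. Reading y takes D from q4 back to q4, so every xyⁱz is accepted.
With |Q| = 7, pigeonhole forces a state repeat no later than step 7; the substring read between the first and second visits to that state can be pumped.

ba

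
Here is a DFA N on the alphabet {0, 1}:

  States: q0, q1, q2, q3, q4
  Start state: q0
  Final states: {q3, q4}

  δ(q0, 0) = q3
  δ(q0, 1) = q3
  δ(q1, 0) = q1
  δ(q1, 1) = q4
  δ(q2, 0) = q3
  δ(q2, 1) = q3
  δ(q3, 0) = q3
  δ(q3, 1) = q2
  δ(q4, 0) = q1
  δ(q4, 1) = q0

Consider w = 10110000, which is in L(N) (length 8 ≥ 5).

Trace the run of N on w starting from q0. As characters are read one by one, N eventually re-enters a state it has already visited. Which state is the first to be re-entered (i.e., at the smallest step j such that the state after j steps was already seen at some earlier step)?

State sequence: q0 -1-> q3 -0-> q3 -1-> q2 -1-> q3 -0-> q3 -0-> q3 -0-> q3 -0-> q3
First repeat at step 2: q3 was already visited.

The earliest repeat is at step j = 2: N is in q3, which it already visited at step i = 1.
With |Q| = 5, pigeonhole forces a state repeat no later than step 5; the substring read between the first and second visits to that state can be pumped.

q3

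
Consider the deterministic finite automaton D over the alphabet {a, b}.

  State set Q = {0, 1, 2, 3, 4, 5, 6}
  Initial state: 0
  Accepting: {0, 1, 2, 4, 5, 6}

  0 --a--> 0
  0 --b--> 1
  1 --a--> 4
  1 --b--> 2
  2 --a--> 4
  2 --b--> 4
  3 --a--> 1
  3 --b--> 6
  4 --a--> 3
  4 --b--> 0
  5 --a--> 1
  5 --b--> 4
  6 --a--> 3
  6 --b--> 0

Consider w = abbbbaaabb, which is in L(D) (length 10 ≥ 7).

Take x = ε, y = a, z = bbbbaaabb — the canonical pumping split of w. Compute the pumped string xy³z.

xy^3z = ε·a·a·a·bbbbaaabb = aaabbbbaaabb.
Reading y = a takes D from 0 back to 0, so after x·y·y·y the machine is still in 0, and z then leads to the accepting state 2. Hence aaabbbbaaabb ∈ L(D).

aaabbbbaaabb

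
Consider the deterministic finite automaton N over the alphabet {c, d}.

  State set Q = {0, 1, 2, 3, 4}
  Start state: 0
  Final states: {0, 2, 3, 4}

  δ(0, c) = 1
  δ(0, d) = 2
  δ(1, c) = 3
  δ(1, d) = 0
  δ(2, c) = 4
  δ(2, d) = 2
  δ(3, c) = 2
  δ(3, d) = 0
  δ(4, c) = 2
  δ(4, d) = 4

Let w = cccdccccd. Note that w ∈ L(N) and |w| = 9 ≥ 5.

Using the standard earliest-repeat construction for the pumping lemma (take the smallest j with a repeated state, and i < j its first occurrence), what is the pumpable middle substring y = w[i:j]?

d

Run of N on w = c c c d c c c c d:
  step 0: 0  (start)
  step 1: 1  (read c: 0→1)
  step 2: 3  (read c: 1→3)
  step 3: 2  (read c: 3→2)
  step 4: 2  (read d: 2→2)   ← first repeat (2 seen earlier)
  step 5: 4  (read c: 2→4)
  step 6: 2  (read c: 4→2)
  step 7: 4  (read c: 2→4)
  step 8: 2  (read c: 4→2)
  step 9: 2  (read d: 2→2)

So i = 3, j = 4, giving x = w[0:3] = ccc, y = w[3:4] = d, z = w[4:9] = ccccd.
Check: |xy| = 4 ≤ 5 and |y| = 1 ≥ 1. Reading y takes N from 2 back to 2, so every xyⁱz is accepted.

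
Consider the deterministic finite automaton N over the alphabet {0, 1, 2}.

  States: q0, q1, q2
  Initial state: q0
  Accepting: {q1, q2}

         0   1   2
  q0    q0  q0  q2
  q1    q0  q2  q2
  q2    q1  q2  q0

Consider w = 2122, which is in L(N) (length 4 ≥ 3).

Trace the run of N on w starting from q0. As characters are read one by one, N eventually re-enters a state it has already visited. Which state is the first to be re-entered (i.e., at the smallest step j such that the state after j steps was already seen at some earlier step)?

State sequence: q0 -2-> q2 -1-> q2 -2-> q0 -2-> q2
First repeat at step 2: q2 was already visited.

The earliest repeat is at step j = 2: N is in q2, which it already visited at step i = 1.
With |Q| = 3, pigeonhole forces a state repeat no later than step 3; the substring read between the first and second visits to that state can be pumped.

q2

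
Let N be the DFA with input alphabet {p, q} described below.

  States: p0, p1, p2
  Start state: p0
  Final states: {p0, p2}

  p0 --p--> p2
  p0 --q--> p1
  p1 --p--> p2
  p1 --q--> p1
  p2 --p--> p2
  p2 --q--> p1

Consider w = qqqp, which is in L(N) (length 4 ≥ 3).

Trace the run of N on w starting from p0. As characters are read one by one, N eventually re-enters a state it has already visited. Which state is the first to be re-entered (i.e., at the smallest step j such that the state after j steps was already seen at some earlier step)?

Run of N on w = q q q p:
  step 0: p0  (start)
  step 1: p1  (read q: p0→p1)
  step 2: p1  (read q: p1→p1)   ← first repeat (p1 seen earlier)
  step 3: p1  (read q: p1→p1)
  step 4: p2  (read p: p1→p2)

The earliest repeat is at step j = 2: N is in p1, which it already visited at step i = 1.
Since N has 3 states, any run of length ≥ 3 visits 3+1 states, so by pigeonhole some state repeats within the first 3 steps — that repeat gives the pumpable loop.

p1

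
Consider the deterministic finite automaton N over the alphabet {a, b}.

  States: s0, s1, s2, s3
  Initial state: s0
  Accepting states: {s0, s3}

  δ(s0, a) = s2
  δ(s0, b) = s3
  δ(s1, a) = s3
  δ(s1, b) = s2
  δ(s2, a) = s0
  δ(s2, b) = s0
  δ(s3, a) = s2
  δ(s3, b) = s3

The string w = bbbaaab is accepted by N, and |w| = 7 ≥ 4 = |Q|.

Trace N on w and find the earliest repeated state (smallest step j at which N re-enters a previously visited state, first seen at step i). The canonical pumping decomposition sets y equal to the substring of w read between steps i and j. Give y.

Run of N on w = b b b a a a b:
  step 0: s0  (start)
  step 1: s3  (read b: s0→s3)
  step 2: s3  (read b: s3→s3)   ← first repeat (s3 seen earlier)
  step 3: s3  (read b: s3→s3)
  step 4: s2  (read a: s3→s2)
  step 5: s0  (read a: s2→s0)
  step 6: s2  (read a: s0→s2)
  step 7: s0  (read b: s2→s0)

So i = 1, j = 2, giving x = w[0:1] = b, y = w[1:2] = b, z = w[2:7] = baaab.
Check: |xy| = 2 ≤ 4 and |y| = 1 ≥ 1. Reading y takes N from s3 back to s3, so every xyⁱz is accepted.
Since N has 4 states, any run of length ≥ 4 visits 4+1 states, so by pigeonhole some state repeats within the first 4 steps — that repeat gives the pumpable loop.

b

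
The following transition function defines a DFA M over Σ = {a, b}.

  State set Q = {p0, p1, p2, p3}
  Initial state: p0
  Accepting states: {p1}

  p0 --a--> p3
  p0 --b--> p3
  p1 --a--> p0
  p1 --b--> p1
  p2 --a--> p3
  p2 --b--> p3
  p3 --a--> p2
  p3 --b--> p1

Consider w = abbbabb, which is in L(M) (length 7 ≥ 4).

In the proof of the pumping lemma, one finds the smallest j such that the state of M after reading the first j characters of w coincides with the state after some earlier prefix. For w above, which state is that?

p1

Run of M on w = a b b b a b b:
  step 0: p0  (start)
  step 1: p3  (read a: p0→p3)
  step 2: p1  (read b: p3→p1)
  step 3: p1  (read b: p1→p1)   ← first repeat (p1 seen earlier)
  step 4: p1  (read b: p1→p1)
  step 5: p0  (read a: p1→p0)
  step 6: p3  (read b: p0→p3)
  step 7: p1  (read b: p3→p1)

The earliest repeat is at step j = 3: M is in p1, which it already visited at step i = 2.
The DFA has 4 states, so the proof of the pumping lemma guarantees a repeated state among the first 4+1 visited; the segment between the two visits is the pumpable y.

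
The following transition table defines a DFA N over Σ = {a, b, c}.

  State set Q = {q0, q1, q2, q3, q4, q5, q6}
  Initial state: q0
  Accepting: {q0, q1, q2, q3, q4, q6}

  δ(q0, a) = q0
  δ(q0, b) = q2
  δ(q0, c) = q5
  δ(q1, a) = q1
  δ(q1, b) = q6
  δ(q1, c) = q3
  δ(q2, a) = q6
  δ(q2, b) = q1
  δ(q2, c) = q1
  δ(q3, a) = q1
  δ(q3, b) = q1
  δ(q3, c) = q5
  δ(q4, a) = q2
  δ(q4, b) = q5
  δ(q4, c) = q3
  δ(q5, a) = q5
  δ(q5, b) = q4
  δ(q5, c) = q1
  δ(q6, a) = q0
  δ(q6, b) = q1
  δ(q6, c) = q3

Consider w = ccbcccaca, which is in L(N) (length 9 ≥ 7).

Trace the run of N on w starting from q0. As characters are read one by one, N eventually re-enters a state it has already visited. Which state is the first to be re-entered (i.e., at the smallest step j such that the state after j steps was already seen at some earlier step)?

q5

State sequence: q0 -c-> q5 -c-> q1 -b-> q6 -c-> q3 -c-> q5 -c-> q1 -a-> q1 -c-> q3 -a-> q1
First repeat at step 5: q5 was already visited.

The earliest repeat is at step j = 5: N is in q5, which it already visited at step i = 1.
Since N has 7 states, any run of length ≥ 7 visits 7+1 states, so by pigeonhole some state repeats within the first 7 steps — that repeat gives the pumpable loop.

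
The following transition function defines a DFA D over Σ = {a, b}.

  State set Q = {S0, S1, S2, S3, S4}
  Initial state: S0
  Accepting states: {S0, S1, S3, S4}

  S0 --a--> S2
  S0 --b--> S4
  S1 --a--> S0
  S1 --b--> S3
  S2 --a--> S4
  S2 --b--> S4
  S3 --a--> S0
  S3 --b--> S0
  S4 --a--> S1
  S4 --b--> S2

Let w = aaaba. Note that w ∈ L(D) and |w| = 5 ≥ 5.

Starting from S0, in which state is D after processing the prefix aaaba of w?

S0

Run of D on the first 5 characters of w = a a a b a:
  step 0: S0  (start)
  step 1: S2  (read a: S0→S2)
  step 2: S4  (read a: S2→S4)
  step 3: S1  (read a: S4→S1)
  step 4: S3  (read b: S1→S3)
  step 5: S0  (read a: S3→S0)

After reading 5 characters, D is in state S0.
(This kind of state-tracing is the core of the pumping-lemma construction: with 5 states, pigeonhole forces a repeat within the first 5 steps.)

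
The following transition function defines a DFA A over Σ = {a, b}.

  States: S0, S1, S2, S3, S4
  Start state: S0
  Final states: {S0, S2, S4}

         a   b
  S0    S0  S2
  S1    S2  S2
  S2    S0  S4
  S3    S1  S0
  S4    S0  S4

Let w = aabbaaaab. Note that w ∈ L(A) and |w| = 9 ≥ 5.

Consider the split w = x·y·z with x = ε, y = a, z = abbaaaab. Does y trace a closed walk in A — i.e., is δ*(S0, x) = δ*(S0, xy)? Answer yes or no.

yes

State sequence: S0 -a-> S0

After x (step 0): S0. After xy (step 1): S0.
They match, so y = a drives A around a cycle from S0 back to itself; pumping y any number of times keeps A in S0 before reading z, and xyⁱz ∈ L(A) for every i ≥ 0.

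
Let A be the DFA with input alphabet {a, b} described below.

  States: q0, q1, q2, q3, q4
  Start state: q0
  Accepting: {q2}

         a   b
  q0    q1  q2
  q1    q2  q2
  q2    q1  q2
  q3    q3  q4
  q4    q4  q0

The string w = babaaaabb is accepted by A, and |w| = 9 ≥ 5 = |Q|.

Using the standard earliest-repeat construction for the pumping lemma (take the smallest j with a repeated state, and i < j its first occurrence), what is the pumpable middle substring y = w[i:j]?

State sequence: q0 -b-> q2 -a-> q1 -b-> q2 -a-> q1 -a-> q2 -a-> q1 -a-> q2 -b-> q2 -b-> q2
First repeat at step 3: q2 was already visited.

So i = 1, j = 3, giving x = w[0:1] = b, y = w[1:3] = ab, z = w[3:9] = aaaabb.
Check: |xy| = 3 ≤ 5 and |y| = 2 ≥ 1. Reading y takes A from q2 back to q2, so every xyⁱz is accepted.
With |Q| = 5, pigeonhole forces a state repeat no later than step 5; the substring read between the first and second visits to that state can be pumped.

ab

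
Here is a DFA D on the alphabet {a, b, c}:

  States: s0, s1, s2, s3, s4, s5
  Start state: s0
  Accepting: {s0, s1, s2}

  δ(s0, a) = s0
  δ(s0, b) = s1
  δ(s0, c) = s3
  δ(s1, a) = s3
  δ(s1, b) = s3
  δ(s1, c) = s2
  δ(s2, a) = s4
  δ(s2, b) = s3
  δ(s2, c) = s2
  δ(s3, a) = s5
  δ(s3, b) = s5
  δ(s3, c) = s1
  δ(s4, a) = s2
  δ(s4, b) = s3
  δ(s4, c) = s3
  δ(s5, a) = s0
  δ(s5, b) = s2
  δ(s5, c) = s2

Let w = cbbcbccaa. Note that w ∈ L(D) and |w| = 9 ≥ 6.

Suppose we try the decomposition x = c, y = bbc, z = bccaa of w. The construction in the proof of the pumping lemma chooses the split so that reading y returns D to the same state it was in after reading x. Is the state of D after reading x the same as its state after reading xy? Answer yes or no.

Run of D on the first 4 characters of w = c b b c:
  step 0: s0  (start)
  step 1: s3  (read c: s0→s3)
  step 2: s5  (read b: s3→s5)
  step 3: s2  (read b: s5→s2)
  step 4: s2  (read c: s2→s2)

After x (step 1): s3. After xy (step 4): s2.
They differ (s3 ≠ s2), so y is not a cycle from the state after x; this split is not the one the pumping-lemma construction produces, and pumping y need not keep the string in L(D).

no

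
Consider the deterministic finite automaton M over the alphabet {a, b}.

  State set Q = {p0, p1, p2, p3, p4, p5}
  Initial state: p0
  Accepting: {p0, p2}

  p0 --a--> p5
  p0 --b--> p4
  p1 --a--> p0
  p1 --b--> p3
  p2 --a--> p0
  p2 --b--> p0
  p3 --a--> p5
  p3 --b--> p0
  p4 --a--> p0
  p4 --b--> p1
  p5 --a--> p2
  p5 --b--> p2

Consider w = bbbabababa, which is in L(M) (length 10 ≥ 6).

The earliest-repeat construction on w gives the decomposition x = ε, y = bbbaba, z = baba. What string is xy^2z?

xy^2z = ε·bbbaba·bbbaba·baba = bbbababbbabababa.
Reading y = bbbaba takes M from p0 back to p0, so after x·y·y the machine is still in p0, and z then leads to the accepting state p0. Hence bbbababbbabababa ∈ L(M).

bbbababbbabababa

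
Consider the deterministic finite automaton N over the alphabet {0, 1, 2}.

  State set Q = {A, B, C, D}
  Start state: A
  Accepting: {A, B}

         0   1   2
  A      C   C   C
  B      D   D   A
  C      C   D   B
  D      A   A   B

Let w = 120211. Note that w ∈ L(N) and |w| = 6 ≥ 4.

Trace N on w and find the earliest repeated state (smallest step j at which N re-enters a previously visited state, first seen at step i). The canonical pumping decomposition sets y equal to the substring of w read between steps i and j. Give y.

Run of N on w = 1 2 0 2 1 1:
  step 0: A  (start)
  step 1: C  (read 1: A→C)
  step 2: B  (read 2: C→B)
  step 3: D  (read 0: B→D)
  step 4: B  (read 2: D→B)   ← first repeat (B seen earlier)
  step 5: D  (read 1: B→D)
  step 6: A  (read 1: D→A)

So i = 2, j = 4, giving x = w[0:2] = 12, y = w[2:4] = 02, z = w[4:6] = 11.
Check: |xy| = 4 ≤ 4 and |y| = 2 ≥ 1. Reading y takes N from B back to B, so every xyⁱz is accepted.

02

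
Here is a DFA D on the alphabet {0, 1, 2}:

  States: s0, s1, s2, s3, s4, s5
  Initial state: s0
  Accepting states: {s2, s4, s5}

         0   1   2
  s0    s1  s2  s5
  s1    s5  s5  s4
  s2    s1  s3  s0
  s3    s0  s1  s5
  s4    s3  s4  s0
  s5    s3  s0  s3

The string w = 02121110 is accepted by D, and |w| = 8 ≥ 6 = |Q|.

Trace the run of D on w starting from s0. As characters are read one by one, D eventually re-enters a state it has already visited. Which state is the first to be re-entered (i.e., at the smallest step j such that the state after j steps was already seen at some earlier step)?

s4

Run of D on w = 0 2 1 2 1 1 1 0:
  step 0: s0  (start)
  step 1: s1  (read 0: s0→s1)
  step 2: s4  (read 2: s1→s4)
  step 3: s4  (read 1: s4→s4)   ← first repeat (s4 seen earlier)
  step 4: s0  (read 2: s4→s0)
  step 5: s2  (read 1: s0→s2)
  step 6: s3  (read 1: s2→s3)
  step 7: s1  (read 1: s3→s1)
  step 8: s5  (read 0: s1→s5)

The earliest repeat is at step j = 3: D is in s4, which it already visited at step i = 2.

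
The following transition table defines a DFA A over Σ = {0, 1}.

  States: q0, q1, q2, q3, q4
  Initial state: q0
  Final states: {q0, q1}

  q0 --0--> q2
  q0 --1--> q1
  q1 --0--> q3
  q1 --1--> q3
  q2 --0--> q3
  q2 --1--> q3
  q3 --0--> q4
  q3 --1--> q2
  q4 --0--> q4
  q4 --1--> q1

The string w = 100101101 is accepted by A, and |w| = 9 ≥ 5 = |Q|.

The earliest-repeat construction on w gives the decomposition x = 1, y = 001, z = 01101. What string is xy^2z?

100100101101

xy^2z = 1·001·001·01101 = 100100101101.
Reading y = 001 takes A from q1 back to q1, so after x·y·y the machine is still in q1, and z then leads to the accepting state q1. Hence 100100101101 ∈ L(A).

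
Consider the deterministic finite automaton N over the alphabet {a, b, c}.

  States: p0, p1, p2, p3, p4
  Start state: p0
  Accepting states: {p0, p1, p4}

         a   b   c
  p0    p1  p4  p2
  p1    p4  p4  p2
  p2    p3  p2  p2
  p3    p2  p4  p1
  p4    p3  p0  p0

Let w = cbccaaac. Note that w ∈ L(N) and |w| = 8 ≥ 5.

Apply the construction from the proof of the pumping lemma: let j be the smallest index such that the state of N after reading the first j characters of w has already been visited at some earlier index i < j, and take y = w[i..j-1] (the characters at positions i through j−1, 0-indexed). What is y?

State sequence: p0 -c-> p2 -b-> p2 -c-> p2 -c-> p2 -a-> p3 -a-> p2 -a-> p3 -c-> p1
First repeat at step 2: p2 was already visited.

So i = 1, j = 2, giving x = w[0:1] = c, y = w[1:2] = b, z = w[2:8] = ccaaac.
Check: |xy| = 2 ≤ 5 and |y| = 1 ≥ 1. Reading y takes N from p2 back to p2, so every xyⁱz is accepted.

b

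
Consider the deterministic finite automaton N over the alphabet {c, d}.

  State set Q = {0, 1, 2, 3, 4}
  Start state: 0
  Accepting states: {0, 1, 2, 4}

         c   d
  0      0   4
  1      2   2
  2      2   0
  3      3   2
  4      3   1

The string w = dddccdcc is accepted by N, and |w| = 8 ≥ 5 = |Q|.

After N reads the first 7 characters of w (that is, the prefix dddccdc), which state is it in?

0

State sequence: 0 -d-> 4 -d-> 1 -d-> 2 -c-> 2 -c-> 2 -d-> 0 -c-> 0

After reading 7 characters, N is in state 0.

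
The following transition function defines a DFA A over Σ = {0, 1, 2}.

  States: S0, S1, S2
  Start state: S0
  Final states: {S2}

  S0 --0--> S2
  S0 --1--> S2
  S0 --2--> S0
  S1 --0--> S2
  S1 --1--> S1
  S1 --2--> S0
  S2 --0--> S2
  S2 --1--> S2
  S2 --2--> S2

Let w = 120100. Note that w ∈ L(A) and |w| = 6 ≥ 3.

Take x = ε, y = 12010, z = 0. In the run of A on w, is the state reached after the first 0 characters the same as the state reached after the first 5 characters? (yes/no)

Run of A on the first 5 characters of w = 1 2 0 1 0:
  step 0: S0  (start)
  step 1: S2  (read 1: S0→S2)
  step 2: S2  (read 2: S2→S2)
  step 3: S2  (read 0: S2→S2)
  step 4: S2  (read 1: S2→S2)
  step 5: S2  (read 0: S2→S2)

After x (step 0): S0. After xy (step 5): S2.
They differ (S0 ≠ S2), so y is not a cycle from the state after x; this split is not the one the pumping-lemma construction produces, and pumping y need not keep the string in L(A).

no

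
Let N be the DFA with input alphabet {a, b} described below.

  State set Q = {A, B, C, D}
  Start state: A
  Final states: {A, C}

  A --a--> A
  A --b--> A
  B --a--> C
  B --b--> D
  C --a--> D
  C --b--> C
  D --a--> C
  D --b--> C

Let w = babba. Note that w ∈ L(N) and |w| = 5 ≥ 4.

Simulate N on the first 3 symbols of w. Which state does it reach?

A

State sequence: A -b-> A -a-> A -b-> A

After reading 3 characters, N is in state A.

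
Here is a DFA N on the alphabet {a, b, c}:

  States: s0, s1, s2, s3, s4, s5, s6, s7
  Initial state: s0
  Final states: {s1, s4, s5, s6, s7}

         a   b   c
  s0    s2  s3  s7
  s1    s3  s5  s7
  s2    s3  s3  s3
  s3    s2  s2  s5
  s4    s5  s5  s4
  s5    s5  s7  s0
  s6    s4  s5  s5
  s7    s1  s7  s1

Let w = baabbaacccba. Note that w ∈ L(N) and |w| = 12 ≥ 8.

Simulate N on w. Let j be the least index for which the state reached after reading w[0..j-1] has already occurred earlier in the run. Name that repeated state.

Run of N on w = b a a b b a a c c c b a:
  step 0: s0  (start)
  step 1: s3  (read b: s0→s3)
  step 2: s2  (read a: s3→s2)
  step 3: s3  (read a: s2→s3)   ← first repeat (s3 seen earlier)
  step 4: s2  (read b: s3→s2)
  step 5: s3  (read b: s2→s3)
  step 6: s2  (read a: s3→s2)
  step 7: s3  (read a: s2→s3)
  step 8: s5  (read c: s3→s5)
  step 9: s0  (read c: s5→s0)
  step 10: s7  (read c: s0→s7)
  step 11: s7  (read b: s7→s7)
  step 12: s1  (read a: s7→s1)

The earliest repeat is at step j = 3: N is in s3, which it already visited at step i = 1.
The DFA has 8 states, so the proof of the pumping lemma guarantees a repeated state among the first 8+1 visited; the segment between the two visits is the pumpable y.

s3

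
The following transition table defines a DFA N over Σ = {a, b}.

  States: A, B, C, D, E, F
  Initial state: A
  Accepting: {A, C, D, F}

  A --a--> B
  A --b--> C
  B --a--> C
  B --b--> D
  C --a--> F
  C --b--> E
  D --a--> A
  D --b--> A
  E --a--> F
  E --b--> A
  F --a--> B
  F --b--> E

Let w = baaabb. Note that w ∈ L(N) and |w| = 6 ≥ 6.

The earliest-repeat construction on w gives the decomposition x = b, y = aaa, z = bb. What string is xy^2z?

xy^2z = b·aaa·aaa·bb = baaaaaabb.
Reading y = aaa takes N from C back to C, so after x·y·y the machine is still in C, and z then leads to the accepting state A. Hence baaaaaabb ∈ L(N).

baaaaaabb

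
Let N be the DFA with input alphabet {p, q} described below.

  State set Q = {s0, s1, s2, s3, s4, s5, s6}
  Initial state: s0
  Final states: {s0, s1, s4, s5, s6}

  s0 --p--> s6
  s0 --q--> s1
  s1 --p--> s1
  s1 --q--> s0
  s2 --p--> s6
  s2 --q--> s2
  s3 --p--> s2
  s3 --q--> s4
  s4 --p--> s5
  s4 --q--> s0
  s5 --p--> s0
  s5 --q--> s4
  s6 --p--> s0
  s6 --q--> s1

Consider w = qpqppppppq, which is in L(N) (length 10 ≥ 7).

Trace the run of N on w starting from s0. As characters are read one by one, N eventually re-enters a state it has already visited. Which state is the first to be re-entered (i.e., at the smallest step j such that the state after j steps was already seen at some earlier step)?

Run of N on w = q p q p p p p p p q:
  step 0: s0  (start)
  step 1: s1  (read q: s0→s1)
  step 2: s1  (read p: s1→s1)   ← first repeat (s1 seen earlier)
  step 3: s0  (read q: s1→s0)
  step 4: s6  (read p: s0→s6)
  step 5: s0  (read p: s6→s0)
  step 6: s6  (read p: s0→s6)
  step 7: s0  (read p: s6→s0)
  step 8: s6  (read p: s0→s6)
  step 9: s0  (read p: s6→s0)
  step 10: s1  (read q: s0→s1)

The earliest repeat is at step j = 2: N is in s1, which it already visited at step i = 1.
Pumping length from the standard proof: p = 7 (the number of states). The repeated state found above gives |xy| = j ≤ 7 and |y| = j − i ≥ 1.

s1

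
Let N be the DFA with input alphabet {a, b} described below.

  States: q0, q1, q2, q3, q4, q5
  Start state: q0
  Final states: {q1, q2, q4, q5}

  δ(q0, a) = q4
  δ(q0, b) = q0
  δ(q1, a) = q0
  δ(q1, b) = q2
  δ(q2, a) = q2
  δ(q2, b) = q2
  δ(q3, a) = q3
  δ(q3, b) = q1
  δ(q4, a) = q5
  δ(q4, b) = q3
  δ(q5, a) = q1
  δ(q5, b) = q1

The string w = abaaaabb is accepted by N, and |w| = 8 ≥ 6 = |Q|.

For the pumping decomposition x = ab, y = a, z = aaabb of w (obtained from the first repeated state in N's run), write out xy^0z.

xy⁰z = xz = ab·aaabb = abaaabb.
Reading y = a takes N from q3 back to q3, so after x the machine is still in q3, and z then leads to the accepting state q2. Hence abaaabb ∈ L(N).

abaaabb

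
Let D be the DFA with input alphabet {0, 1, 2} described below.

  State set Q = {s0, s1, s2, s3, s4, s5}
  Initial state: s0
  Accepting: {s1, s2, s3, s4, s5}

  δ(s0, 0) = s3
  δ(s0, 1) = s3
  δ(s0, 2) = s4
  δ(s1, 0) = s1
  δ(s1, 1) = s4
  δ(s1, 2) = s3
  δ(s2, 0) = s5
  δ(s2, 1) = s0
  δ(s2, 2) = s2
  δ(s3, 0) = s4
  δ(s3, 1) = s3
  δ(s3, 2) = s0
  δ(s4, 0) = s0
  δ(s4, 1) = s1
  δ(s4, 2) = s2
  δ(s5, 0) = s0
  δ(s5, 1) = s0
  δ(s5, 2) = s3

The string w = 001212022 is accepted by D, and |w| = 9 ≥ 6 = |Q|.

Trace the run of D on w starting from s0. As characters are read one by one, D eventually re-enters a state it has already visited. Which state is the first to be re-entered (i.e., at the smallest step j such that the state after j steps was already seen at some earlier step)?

s3

State sequence: s0 -0-> s3 -0-> s4 -1-> s1 -2-> s3 -1-> s3 -2-> s0 -0-> s3 -2-> s0 -2-> s4
First repeat at step 4: s3 was already visited.

The earliest repeat is at step j = 4: D is in s3, which it already visited at step i = 1.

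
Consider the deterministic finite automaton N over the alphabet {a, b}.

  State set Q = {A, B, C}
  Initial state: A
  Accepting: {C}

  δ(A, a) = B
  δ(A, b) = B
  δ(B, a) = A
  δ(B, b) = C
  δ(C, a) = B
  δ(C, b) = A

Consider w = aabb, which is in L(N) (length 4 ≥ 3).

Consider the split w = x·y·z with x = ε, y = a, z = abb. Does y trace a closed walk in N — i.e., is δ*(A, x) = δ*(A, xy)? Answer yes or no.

Run of N on the first 1 characters of w = a:
  step 0: A  (start)
  step 1: B  (read a: A→B)

After x (step 0): A. After xy (step 1): B.
They differ (A ≠ B), so y is not a cycle from the state after x; this split is not the one the pumping-lemma construction produces, and pumping y need not keep the string in L(N).

no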